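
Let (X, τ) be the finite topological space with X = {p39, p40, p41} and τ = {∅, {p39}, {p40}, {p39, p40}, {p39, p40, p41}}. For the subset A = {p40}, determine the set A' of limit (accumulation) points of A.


A' = {p41}

For each x ∈ X, list the open sets U ∈ τ with x ∈ U, then check whether U ∩ (A ∖ {x}) ≠ ∅ for every such U.
  x = p39: open {p39} ∋ x has {p39} ∩ (A ∖ {p39}) = ∅, so x is NOT a limit point.
  x = p40: open {p40} ∋ x has {p40} ∩ (A ∖ {p40}) = ∅, so x is NOT a limit point.
  x = p41: opens ∋ x are {p39, p40, p41}; each meets A ∖ {p41}, so x IS a limit point.
Collecting: A' = {p41}.


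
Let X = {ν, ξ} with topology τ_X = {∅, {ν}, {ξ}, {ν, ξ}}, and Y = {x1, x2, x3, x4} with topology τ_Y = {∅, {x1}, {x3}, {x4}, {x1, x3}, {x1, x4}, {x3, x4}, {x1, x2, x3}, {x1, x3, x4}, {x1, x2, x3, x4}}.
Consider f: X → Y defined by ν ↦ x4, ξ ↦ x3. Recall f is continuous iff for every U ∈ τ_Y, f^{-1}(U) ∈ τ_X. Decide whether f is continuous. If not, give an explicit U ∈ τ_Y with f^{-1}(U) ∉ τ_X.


f IS continuous.

Compute f^{-1}(U) for each U ∈ τ_Y:
  U = ∅: f^{-1}(U) = ∅ ∈ τ_X ✓.
  U = {x1}: f^{-1}(U) = ∅ ∈ τ_X ✓.
  U = {x3}: f^{-1}(U) = {ξ} ∈ τ_X ✓.
  U = {x4}: f^{-1}(U) = {ν} ∈ τ_X ✓.
  U = {x1, x3}: f^{-1}(U) = {ξ} ∈ τ_X ✓.
  U = {x1, x4}: f^{-1}(U) = {ν} ∈ τ_X ✓.
  U = {x3, x4}: f^{-1}(U) = {ν, ξ} ∈ τ_X ✓.
  U = {x1, x2, x3}: f^{-1}(U) = {ξ} ∈ τ_X ✓.
  U = {x1, x3, x4}: f^{-1}(U) = {ν, ξ} ∈ τ_X ✓.
  U = {x1, x2, x3, x4}: f^{-1}(U) = {ν, ξ} ∈ τ_X ✓.
Every preimage lies in τ_X, so f IS continuous.


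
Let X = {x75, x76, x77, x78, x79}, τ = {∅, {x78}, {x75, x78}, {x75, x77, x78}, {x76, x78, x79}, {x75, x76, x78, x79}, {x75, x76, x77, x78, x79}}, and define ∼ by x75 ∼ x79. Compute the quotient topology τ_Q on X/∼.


X/∼ = {[x75=x79], [x76], [x77], [x78]}; |τ_Q| = 4.

Equivalence classes: [x75=x79], [x76], [x77], [x78].
Quotient map π: X → X/∼ sends x75 ↦ [x75=x79], x76 ↦ [x76], x77 ↦ [x77], x78 ↦ [x78], x79 ↦ [x75=x79].
For each subset V ⊆ X/∼, compute π^{-1}(V) ⊆ X and check whether π^{-1}(V) ∈ τ. V is open in τ_Q iff π^{-1}(V) ∈ τ.
  V = {}: π^{-1}(V) = ∅ ∈ τ ✓.
  V = {[x75=x79]}: π^{-1}(V) = {x75, x79} ∉ τ ✗.
  V = {[x76]}: π^{-1}(V) = {x76} ∉ τ ✗.
  V = {[x75=x79], [x76]}: π^{-1}(V) = {x75, x76, x79} ∉ τ ✗.
  V = {[x77]}: π^{-1}(V) = {x77} ∉ τ ✗.
  V = {[x75=x79], [x77]}: π^{-1}(V) = {x75, x77, x79} ∉ τ ✗.
  V = {[x76], [x77]}: π^{-1}(V) = {x76, x77} ∉ τ ✗.
  V = {[x75=x79], [x76], [x77]}: π^{-1}(V) = {x75, x76, x77, x79} ∉ τ ✗.
  V = {[x78]}: π^{-1}(V) = {x78} ∈ τ ✓.
  V = {[x75=x79], [x78]}: π^{-1}(V) = {x75, x78, x79} ∉ τ ✗.
  V = {[x76], [x78]}: π^{-1}(V) = {x76, x78} ∉ τ ✗.
  V = {[x75=x79], [x76], [x78]}: π^{-1}(V) = {x75, x76, x78, x79} ∈ τ ✓.
  V = {[x77], [x78]}: π^{-1}(V) = {x77, x78} ∉ τ ✗.
  V = {[x75=x79], [x77], [x78]}: π^{-1}(V) = {x75, x77, x78, x79} ∉ τ ✗.
  V = {[x76], [x77], [x78]}: π^{-1}(V) = {x76, x77, x78} ∉ τ ✗.
  V = {[x75=x79], [x76], [x77], [x78]}: π^{-1}(V) = {x75, x76, x77, x78, x79} ∈ τ ✓.
Open sets in the quotient: τ_Q = {{}, {[x78]}, {[x75=x79], [x76], [x78]}, {[x75=x79], [x76], [x77], [x78]}} (4 elements).


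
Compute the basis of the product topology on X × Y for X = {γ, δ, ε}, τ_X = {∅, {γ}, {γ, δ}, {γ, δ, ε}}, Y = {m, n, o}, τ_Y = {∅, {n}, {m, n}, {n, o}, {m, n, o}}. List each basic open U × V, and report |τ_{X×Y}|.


Basis B = {∅ × ∅, {γ} × {n}, {γ} × {m, n}, {γ} × {n, o}, {γ, δ} × {n}, {γ} × {m, n, o}, {γ, δ, ε} × {n}, {γ, δ} × {m, n}, {γ, δ} × {n, o}, {γ, δ} × {m, n, o}, {γ, δ, ε} × {m, n}, {γ, δ, ε} × {n, o}, {γ, δ, ε} × {m, n, o}}; |τ_{X×Y}| = 30.

Enumerate products U × V with U ∈ τ_X, V ∈ τ_Y (deduplicated):
  ∅ × ∅ = {} (∅)
  {γ} × {n} = {(γ,n)}
  {γ} × {m, n} = {(γ,m), (γ,n)}
  {γ} × {n, o} = {(γ,n), (γ,o)}
  {γ, δ} × {n} = {(γ,n), (δ,n)}
  {γ} × {m, n, o} = {(γ,m), (γ,n), (γ,o)}
  {γ, δ, ε} × {n} = {(γ,n), (δ,n), (ε,n)}
  {γ, δ} × {m, n} = {(γ,m), (γ,n), (δ,m), (δ,n)}
  {γ, δ} × {n, o} = {(γ,n), (γ,o), (δ,n), (δ,o)}
  {γ, δ} × {m, n, o} = {(γ,m), (γ,n), (γ,o), (δ,m), (δ,n), (δ,o)}
  {γ, δ, ε} × {m, n} = {(γ,m), (γ,n), (δ,m), (δ,n), (ε,m), (ε,n)}
  {γ, δ, ε} × {n, o} = {(γ,n), (γ,o), (δ,n), (δ,o), (ε,n), (ε,o)}
  {γ, δ, ε} × {m, n, o} = {(γ,m), (γ,n), (γ,o), (δ,m), (δ,n), (δ,o), (ε,m), (ε,n), (ε,o)}
These 13 distinct sets form the basis B.
Close under arbitrary unions to get τ_{X×Y}; counting gives |τ_{X×Y}| = 30.


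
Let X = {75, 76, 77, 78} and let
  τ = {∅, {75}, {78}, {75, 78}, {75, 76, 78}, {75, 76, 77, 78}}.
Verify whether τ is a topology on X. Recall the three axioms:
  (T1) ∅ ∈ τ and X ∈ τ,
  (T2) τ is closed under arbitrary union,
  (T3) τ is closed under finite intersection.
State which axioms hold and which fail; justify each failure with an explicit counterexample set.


τ IS a topology on X.

Axiom (T1): ∅ ∈ τ? Yes; X ∈ τ? Yes.
Axiom (T2/T3): check pairwise unions and intersections of members of τ.
All pairwise intersections and unions checked — each lies in τ. Therefore τ satisfies (T1), (T2), (T3): it IS a topology on X.


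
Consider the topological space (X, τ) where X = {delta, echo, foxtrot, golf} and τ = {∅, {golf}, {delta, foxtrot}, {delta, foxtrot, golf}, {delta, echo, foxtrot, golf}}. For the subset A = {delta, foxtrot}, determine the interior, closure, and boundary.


int(A) = {delta, foxtrot}, cl(A) = {delta, echo, foxtrot}, ∂A = {echo}.

Closed sets in (X, τ) are complements of opens:
  closed(X, τ) = {∅, {echo}, {echo, golf}, {delta, echo, foxtrot}, {delta, echo, foxtrot, golf}}.
int(A) = ⋃ {U ∈ τ : U ⊆ A}. Opens contained in A: ∅, {delta, foxtrot}.
Taking the union of these: int(A) = {delta, foxtrot}.
cl(A) = ⋂ {C closed : A ⊆ C}. Closed sets containing A: {delta, echo, foxtrot}, {delta, echo, foxtrot, golf}.
Intersecting these: cl(A) = {delta, echo, foxtrot}.
∂A = cl(A) ∖ int(A) = {delta, echo, foxtrot} ∖ {delta, foxtrot} = {echo}.


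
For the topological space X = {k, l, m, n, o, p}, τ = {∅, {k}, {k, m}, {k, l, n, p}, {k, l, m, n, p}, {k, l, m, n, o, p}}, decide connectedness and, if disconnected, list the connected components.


(X, τ) is connected.

Find clopen sets (U ∈ τ with X ∖ U ∈ τ):
  U = ∅, X ∖ U = {k, l, m, n, o, p} — both open, so U is clopen.
  U = {k, l, m, n, o, p}, X ∖ U = ∅ — both open, so U is clopen.
Only trivial clopens (∅ and X) exist, so (X, τ) is connected.
Compute connected components by grouping points that agree on all clopens:
  component: {k, l, m, n, o, p}


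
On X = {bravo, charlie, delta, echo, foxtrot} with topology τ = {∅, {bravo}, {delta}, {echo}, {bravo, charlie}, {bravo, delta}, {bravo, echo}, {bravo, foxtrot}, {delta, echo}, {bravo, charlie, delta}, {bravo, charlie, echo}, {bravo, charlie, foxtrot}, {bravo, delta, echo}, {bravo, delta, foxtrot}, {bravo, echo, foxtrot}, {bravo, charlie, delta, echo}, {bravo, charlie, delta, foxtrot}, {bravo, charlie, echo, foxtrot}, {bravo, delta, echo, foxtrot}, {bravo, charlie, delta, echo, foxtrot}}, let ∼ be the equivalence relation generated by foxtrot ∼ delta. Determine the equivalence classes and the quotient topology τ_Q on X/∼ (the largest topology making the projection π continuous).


X/∼ = {[bravo], [charlie], [delta=foxtrot], [echo]}; |τ_Q| = 10.

Equivalence classes: [bravo], [charlie], [delta=foxtrot], [echo].
Quotient map π: X → X/∼ sends bravo ↦ [bravo], charlie ↦ [charlie], delta ↦ [delta=foxtrot], echo ↦ [echo], foxtrot ↦ [delta=foxtrot].
For each subset V ⊆ X/∼, compute π^{-1}(V) ⊆ X and check whether π^{-1}(V) ∈ τ. V is open in τ_Q iff π^{-1}(V) ∈ τ.
  V = {}: π^{-1}(V) = ∅ ∈ τ ✓.
  V = {[bravo]}: π^{-1}(V) = {bravo} ∈ τ ✓.
  V = {[charlie]}: π^{-1}(V) = {charlie} ∉ τ ✗.
  V = {[bravo], [charlie]}: π^{-1}(V) = {bravo, charlie} ∈ τ ✓.
  V = {[delta=foxtrot]}: π^{-1}(V) = {delta, foxtrot} ∉ τ ✗.
  V = {[bravo], [delta=foxtrot]}: π^{-1}(V) = {bravo, delta, foxtrot} ∈ τ ✓.
  V = {[charlie], [delta=foxtrot]}: π^{-1}(V) = {charlie, delta, foxtrot} ∉ τ ✗.
  V = {[bravo], [charlie], [delta=foxtrot]}: π^{-1}(V) = {bravo, charlie, delta, foxtrot} ∈ τ ✓.
  V = {[echo]}: π^{-1}(V) = {echo} ∈ τ ✓.
  V = {[bravo], [echo]}: π^{-1}(V) = {bravo, echo} ∈ τ ✓.
  V = {[charlie], [echo]}: π^{-1}(V) = {charlie, echo} ∉ τ ✗.
  V = {[bravo], [charlie], [echo]}: π^{-1}(V) = {bravo, charlie, echo} ∈ τ ✓.
  V = {[delta=foxtrot], [echo]}: π^{-1}(V) = {delta, echo, foxtrot} ∉ τ ✗.
  V = {[bravo], [delta=foxtrot], [echo]}: π^{-1}(V) = {bravo, delta, echo, foxtrot} ∈ τ ✓.
  V = {[charlie], [delta=foxtrot], [echo]}: π^{-1}(V) = {charlie, delta, echo, foxtrot} ∉ τ ✗.
  V = {[bravo], [charlie], [delta=foxtrot], [echo]}: π^{-1}(V) = {bravo, charlie, delta, echo, foxtrot} ∈ τ ✓.
Open sets in the quotient: τ_Q = {{}, {[bravo]}, {[bravo], [charlie]}, {[bravo], [delta=foxtrot]}, {[bravo], [charlie], [delta=foxtrot]}, {[echo]}, {[bravo], [echo]}, {[bravo], [charlie], [echo]}, {[bravo], [delta=foxtrot], [echo]}, {[bravo], [charlie], [delta=foxtrot], [echo]}} (10 elements).


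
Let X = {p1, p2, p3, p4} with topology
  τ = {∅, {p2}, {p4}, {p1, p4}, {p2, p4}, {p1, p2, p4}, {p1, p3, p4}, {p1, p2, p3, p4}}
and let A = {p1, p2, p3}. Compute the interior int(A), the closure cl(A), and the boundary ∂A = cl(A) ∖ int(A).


int(A) = {p2}, cl(A) = {p1, p2, p3}, ∂A = {p1, p3}.

Closed sets in (X, τ) are complements of opens:
  closed(X, τ) = {∅, {p2}, {p3}, {p1, p3}, {p2, p3}, {p1, p2, p3}, {p1, p3, p4}, {p1, p2, p3, p4}}.
int(A) = ⋃ {U ∈ τ : U ⊆ A}. Opens contained in A: ∅, {p2}.
Taking the union of these: int(A) = {p2}.
cl(A) = ⋂ {C closed : A ⊆ C}. Closed sets containing A: {p1, p2, p3}, {p1, p2, p3, p4}.
Intersecting these: cl(A) = {p1, p2, p3}.
∂A = cl(A) ∖ int(A) = {p1, p2, p3} ∖ {p2} = {p1, p3}.


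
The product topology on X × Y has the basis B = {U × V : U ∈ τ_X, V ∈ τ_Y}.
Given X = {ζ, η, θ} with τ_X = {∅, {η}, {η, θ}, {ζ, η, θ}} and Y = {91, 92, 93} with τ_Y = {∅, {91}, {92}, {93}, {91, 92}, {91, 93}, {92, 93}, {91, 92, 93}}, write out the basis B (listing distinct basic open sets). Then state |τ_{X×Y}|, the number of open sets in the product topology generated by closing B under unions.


Basis B = {∅ × ∅, {η} × {91}, {η} × {92}, {η} × {93}, {η} × {91, 92}, {η} × {91, 93}, {η, θ} × {91}, {η} × {92, 93}, {η, θ} × {92}, {η, θ} × {93}, {ζ, η, θ} × {91}, {ζ, η, θ} × {92}, {ζ, η, θ} × {93}, {η} × {91, 92, 93}, {η, θ} × {91, 92}, {η, θ} × {91, 93}, {η, θ} × {92, 93}, {ζ, η, θ} × {91, 92}, {ζ, η, θ} × {91, 93}, {ζ, η, θ} × {92, 93}, {η, θ} × {91, 92, 93}, {ζ, η, θ} × {91, 92, 93}}; |τ_{X×Y}| = 64.

Enumerate products U × V with U ∈ τ_X, V ∈ τ_Y (deduplicated):
  ∅ × ∅ = {} (∅)
  {η} × {91} = {(η,91)}
  {η} × {92} = {(η,92)}
  {η} × {93} = {(η,93)}
  {η} × {91, 92} = {(η,91), (η,92)}
  {η} × {91, 93} = {(η,91), (η,93)}
  {η, θ} × {91} = {(η,91), (θ,91)}
  {η} × {92, 93} = {(η,92), (η,93)}
  {η, θ} × {92} = {(η,92), (θ,92)}
  {η, θ} × {93} = {(η,93), (θ,93)}
  {ζ, η, θ} × {91} = {(ζ,91), (η,91), (θ,91)}
  {ζ, η, θ} × {92} = {(ζ,92), (η,92), (θ,92)}
  {ζ, η, θ} × {93} = {(ζ,93), (η,93), (θ,93)}
  {η} × {91, 92, 93} = {(η,91), (η,92), (η,93)}
  {η, θ} × {91, 92} = {(η,91), (η,92), (θ,91), (θ,92)}
  {η, θ} × {91, 93} = {(η,91), (η,93), (θ,91), (θ,93)}
  {η, θ} × {92, 93} = {(η,92), (η,93), (θ,92), (θ,93)}
  {ζ, η, θ} × {91, 92} = {(ζ,91), (ζ,92), (η,91), (η,92), (θ,91), (θ,92)}
  {ζ, η, θ} × {91, 93} = {(ζ,91), (ζ,93), (η,91), (η,93), (θ,91), (θ,93)}
  {ζ, η, θ} × {92, 93} = {(ζ,92), (ζ,93), (η,92), (η,93), (θ,92), (θ,93)}
  {η, θ} × {91, 92, 93} = {(η,91), (η,92), (η,93), (θ,91), (θ,92), (θ,93)}
  {ζ, η, θ} × {91, 92, 93} = {(ζ,91), (ζ,92), (ζ,93), (η,91), (η,92), (η,93), (θ,91), (θ,92), (θ,93)}
These 22 distinct sets form the basis B.
Close under arbitrary unions to get τ_{X×Y}; counting gives |τ_{X×Y}| = 64.


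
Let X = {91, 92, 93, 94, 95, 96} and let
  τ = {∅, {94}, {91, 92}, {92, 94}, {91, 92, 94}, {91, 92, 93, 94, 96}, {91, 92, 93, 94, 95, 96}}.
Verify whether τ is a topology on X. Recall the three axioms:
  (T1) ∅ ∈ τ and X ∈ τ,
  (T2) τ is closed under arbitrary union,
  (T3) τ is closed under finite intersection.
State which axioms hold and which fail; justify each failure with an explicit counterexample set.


τ is NOT a topology on X.

Axiom (T1): ∅ ∈ τ? Yes; X ∈ τ? Yes.
Axiom (T2/T3): check pairwise unions and intersections of members of τ.
Counterexample for (T3): {91, 92} ∩ {92, 94} = {92} ∉ τ. Therefore τ is NOT a topology.


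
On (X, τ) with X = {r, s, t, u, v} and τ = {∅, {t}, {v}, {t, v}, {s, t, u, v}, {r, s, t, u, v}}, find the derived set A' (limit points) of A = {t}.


A' = {r, s, u}

For each x ∈ X, list the open sets U ∈ τ with x ∈ U, then check whether U ∩ (A ∖ {x}) ≠ ∅ for every such U.
  x = r: opens ∋ x are {r, s, t, u, v}; each meets A ∖ {r}, so x IS a limit point.
  x = s: opens ∋ x are {s, t, u, v}, {r, s, t, u, v}; each meets A ∖ {s}, so x IS a limit point.
  x = t: open {t} ∋ x has {t} ∩ (A ∖ {t}) = ∅, so x is NOT a limit point.
  x = u: opens ∋ x are {s, t, u, v}, {r, s, t, u, v}; each meets A ∖ {u}, so x IS a limit point.
  x = v: open {v} ∋ x has {v} ∩ (A ∖ {v}) = ∅, so x is NOT a limit point.
Collecting: A' = {r, s, u}.


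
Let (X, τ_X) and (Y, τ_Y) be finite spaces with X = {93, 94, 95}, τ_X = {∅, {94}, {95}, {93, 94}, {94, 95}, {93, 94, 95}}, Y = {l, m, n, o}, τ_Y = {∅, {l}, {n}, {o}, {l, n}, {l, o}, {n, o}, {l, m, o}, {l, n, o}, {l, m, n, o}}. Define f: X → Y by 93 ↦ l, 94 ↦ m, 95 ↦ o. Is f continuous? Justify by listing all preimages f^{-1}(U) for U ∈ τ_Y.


f is NOT continuous.

Compute f^{-1}(U) for each U ∈ τ_Y:
  U = ∅: f^{-1}(U) = ∅ ∈ τ_X ✓.
  U = {l}: f^{-1}(U) = {93} ∉ τ_X ✗.
  U = {n}: f^{-1}(U) = ∅ ∈ τ_X ✓.
  U = {o}: f^{-1}(U) = {95} ∈ τ_X ✓.
  U = {l, n}: f^{-1}(U) = {93} ∉ τ_X ✗.
  U = {l, o}: f^{-1}(U) = {93, 95} ∉ τ_X ✗.
  U = {n, o}: f^{-1}(U) = {95} ∈ τ_X ✓.
  U = {l, m, o}: f^{-1}(U) = {93, 94, 95} ∈ τ_X ✓.
  U = {l, n, o}: f^{-1}(U) = {93, 95} ∉ τ_X ✗.
  U = {l, m, n, o}: f^{-1}(U) = {93, 94, 95} ∈ τ_X ✓.
Found U = {l} with f^{-1}(U) = {93} not in τ_X. Therefore f is NOT continuous.


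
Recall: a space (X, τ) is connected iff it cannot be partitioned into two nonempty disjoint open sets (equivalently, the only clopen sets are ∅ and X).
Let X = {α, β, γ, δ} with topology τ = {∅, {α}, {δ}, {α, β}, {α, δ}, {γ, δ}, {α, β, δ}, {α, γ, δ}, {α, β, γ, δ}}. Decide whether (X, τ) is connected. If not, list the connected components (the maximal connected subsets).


(X, τ) is disconnected; components = [{α, β}, {γ, δ}].

Find clopen sets (U ∈ τ with X ∖ U ∈ τ):
  U = ∅, X ∖ U = {α, β, γ, δ} — both open, so U is clopen.
  U = {α, β}, X ∖ U = {γ, δ} — both open, so U is clopen.
  U = {γ, δ}, X ∖ U = {α, β} — both open, so U is clopen.
  U = {α, β, γ, δ}, X ∖ U = ∅ — both open, so U is clopen.
Nontrivial clopen(s) exist: e.g. {α, β}. So (X, τ) is disconnected.
Compute connected components by grouping points that agree on all clopens:
  component: {α, β}
  component: {γ, δ}


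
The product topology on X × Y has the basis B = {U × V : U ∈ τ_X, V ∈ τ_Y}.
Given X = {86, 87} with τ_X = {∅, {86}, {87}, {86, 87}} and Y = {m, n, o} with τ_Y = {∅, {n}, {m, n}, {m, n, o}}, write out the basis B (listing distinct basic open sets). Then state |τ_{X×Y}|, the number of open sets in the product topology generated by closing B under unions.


Basis B = {∅ × ∅, {86} × {n}, {87} × {n}, {86} × {m, n}, {86, 87} × {n}, {87} × {m, n}, {86} × {m, n, o}, {87} × {m, n, o}, {86, 87} × {m, n}, {86, 87} × {m, n, o}}; |τ_{X×Y}| = 16.

Enumerate products U × V with U ∈ τ_X, V ∈ τ_Y (deduplicated):
  ∅ × ∅ = {} (∅)
  {86} × {n} = {(86,n)}
  {87} × {n} = {(87,n)}
  {86} × {m, n} = {(86,m), (86,n)}
  {86, 87} × {n} = {(86,n), (87,n)}
  {87} × {m, n} = {(87,m), (87,n)}
  {86} × {m, n, o} = {(86,m), (86,n), (86,o)}
  {87} × {m, n, o} = {(87,m), (87,n), (87,o)}
  {86, 87} × {m, n} = {(86,m), (86,n), (87,m), (87,n)}
  {86, 87} × {m, n, o} = {(86,m), (86,n), (86,o), (87,m), (87,n), (87,o)}
These 10 distinct sets form the basis B.
Close under arbitrary unions to get τ_{X×Y}; counting gives |τ_{X×Y}| = 16.


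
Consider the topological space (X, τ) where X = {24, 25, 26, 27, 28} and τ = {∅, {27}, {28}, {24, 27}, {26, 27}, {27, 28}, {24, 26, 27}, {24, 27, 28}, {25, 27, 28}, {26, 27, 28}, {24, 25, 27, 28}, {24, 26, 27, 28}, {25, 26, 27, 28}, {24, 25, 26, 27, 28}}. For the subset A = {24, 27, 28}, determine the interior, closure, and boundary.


int(A) = {24, 27, 28}, cl(A) = {24, 25, 26, 27, 28}, ∂A = {25, 26}.

Closed sets in (X, τ) are complements of opens:
  closed(X, τ) = {∅, {24}, {25}, {26}, {24, 25}, {24, 26}, {25, 26}, {25, 28}, {24, 25, 26}, {24, 25, 28}, {25, 26, 28}, {24, 25, 26, 27}, {24, 25, 26, 28}, {24, 25, 26, 27, 28}}.
int(A) = ⋃ {U ∈ τ : U ⊆ A}. Opens contained in A: ∅, {27}, {28}, {24, 27}, {27, 28}, {24, 27, 28}.
Taking the union of these: int(A) = {24, 27, 28}.
cl(A) = ⋂ {C closed : A ⊆ C}. Closed sets containing A: {24, 25, 26, 27, 28}.
Intersecting these: cl(A) = {24, 25, 26, 27, 28}.
∂A = cl(A) ∖ int(A) = {24, 25, 26, 27, 28} ∖ {24, 27, 28} = {25, 26}.


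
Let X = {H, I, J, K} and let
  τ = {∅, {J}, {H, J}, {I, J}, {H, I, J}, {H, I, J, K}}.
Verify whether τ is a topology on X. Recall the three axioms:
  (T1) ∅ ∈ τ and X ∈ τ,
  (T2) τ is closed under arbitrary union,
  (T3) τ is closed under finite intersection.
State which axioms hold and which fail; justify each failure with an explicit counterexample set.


τ IS a topology on X.

Axiom (T1): ∅ ∈ τ? Yes; X ∈ τ? Yes.
Axiom (T2/T3): check pairwise unions and intersections of members of τ.
All pairwise intersections and unions checked — each lies in τ. Therefore τ satisfies (T1), (T2), (T3): it IS a topology on X.


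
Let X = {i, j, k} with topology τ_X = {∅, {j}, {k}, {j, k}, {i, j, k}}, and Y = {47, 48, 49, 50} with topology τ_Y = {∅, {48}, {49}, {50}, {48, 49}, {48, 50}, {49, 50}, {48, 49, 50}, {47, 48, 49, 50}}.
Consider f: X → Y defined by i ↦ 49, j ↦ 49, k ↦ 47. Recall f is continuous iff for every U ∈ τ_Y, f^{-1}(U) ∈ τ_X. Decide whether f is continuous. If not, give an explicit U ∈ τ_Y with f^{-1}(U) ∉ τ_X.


f is NOT continuous.

Compute f^{-1}(U) for each U ∈ τ_Y:
  U = ∅: f^{-1}(U) = ∅ ∈ τ_X ✓.
  U = {48}: f^{-1}(U) = ∅ ∈ τ_X ✓.
  U = {49}: f^{-1}(U) = {i, j} ∉ τ_X ✗.
  U = {50}: f^{-1}(U) = ∅ ∈ τ_X ✓.
  U = {48, 49}: f^{-1}(U) = {i, j} ∉ τ_X ✗.
  U = {48, 50}: f^{-1}(U) = ∅ ∈ τ_X ✓.
  U = {49, 50}: f^{-1}(U) = {i, j} ∉ τ_X ✗.
  U = {48, 49, 50}: f^{-1}(U) = {i, j} ∉ τ_X ✗.
  U = {47, 48, 49, 50}: f^{-1}(U) = {i, j, k} ∈ τ_X ✓.
Found U = {49} with f^{-1}(U) = {i, j} not in τ_X. Therefore f is NOT continuous.


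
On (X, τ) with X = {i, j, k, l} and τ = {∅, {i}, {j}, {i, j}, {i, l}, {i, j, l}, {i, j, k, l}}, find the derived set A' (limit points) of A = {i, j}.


A' = {k, l}

For each x ∈ X, list the open sets U ∈ τ with x ∈ U, then check whether U ∩ (A ∖ {x}) ≠ ∅ for every such U.
  x = i: open {i} ∋ x has {i} ∩ (A ∖ {i}) = ∅, so x is NOT a limit point.
  x = j: open {j} ∋ x has {j} ∩ (A ∖ {j}) = ∅, so x is NOT a limit point.
  x = k: opens ∋ x are {i, j, k, l}; each meets A ∖ {k}, so x IS a limit point.
  x = l: opens ∋ x are {i, l}, {i, j, l}, {i, j, k, l}; each meets A ∖ {l}, so x IS a limit point.
Collecting: A' = {k, l}.


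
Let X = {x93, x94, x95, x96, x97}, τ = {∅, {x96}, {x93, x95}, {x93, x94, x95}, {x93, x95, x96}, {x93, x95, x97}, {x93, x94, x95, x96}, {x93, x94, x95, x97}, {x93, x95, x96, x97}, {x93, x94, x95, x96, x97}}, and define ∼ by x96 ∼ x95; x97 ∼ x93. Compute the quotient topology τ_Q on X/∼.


X/∼ = {[x93=x97], [x94], [x95=x96]}; |τ_Q| = 3.

Equivalence classes: [x93=x97], [x94], [x95=x96].
Quotient map π: X → X/∼ sends x93 ↦ [x93=x97], x94 ↦ [x94], x95 ↦ [x95=x96], x96 ↦ [x95=x96], x97 ↦ [x93=x97].
For each subset V ⊆ X/∼, compute π^{-1}(V) ⊆ X and check whether π^{-1}(V) ∈ τ. V is open in τ_Q iff π^{-1}(V) ∈ τ.
  V = {}: π^{-1}(V) = ∅ ∈ τ ✓.
  V = {[x93=x97]}: π^{-1}(V) = {x93, x97} ∉ τ ✗.
  V = {[x94]}: π^{-1}(V) = {x94} ∉ τ ✗.
  V = {[x93=x97], [x94]}: π^{-1}(V) = {x93, x94, x97} ∉ τ ✗.
  V = {[x95=x96]}: π^{-1}(V) = {x95, x96} ∉ τ ✗.
  V = {[x93=x97], [x95=x96]}: π^{-1}(V) = {x93, x95, x96, x97} ∈ τ ✓.
  V = {[x94], [x95=x96]}: π^{-1}(V) = {x94, x95, x96} ∉ τ ✗.
  V = {[x93=x97], [x94], [x95=x96]}: π^{-1}(V) = {x93, x94, x95, x96, x97} ∈ τ ✓.
Open sets in the quotient: τ_Q = {{}, {[x93=x97], [x95=x96]}, {[x93=x97], [x94], [x95=x96]}} (3 elements).


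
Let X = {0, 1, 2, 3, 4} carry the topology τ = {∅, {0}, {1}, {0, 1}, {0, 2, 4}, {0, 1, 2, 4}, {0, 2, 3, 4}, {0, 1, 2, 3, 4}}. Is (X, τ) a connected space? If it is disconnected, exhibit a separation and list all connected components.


(X, τ) is disconnected; components = [{1}, {0, 2, 3, 4}].

Find clopen sets (U ∈ τ with X ∖ U ∈ τ):
  U = ∅, X ∖ U = {0, 1, 2, 3, 4} — both open, so U is clopen.
  U = {1}, X ∖ U = {0, 2, 3, 4} — both open, so U is clopen.
  U = {0, 2, 3, 4}, X ∖ U = {1} — both open, so U is clopen.
  U = {0, 1, 2, 3, 4}, X ∖ U = ∅ — both open, so U is clopen.
Nontrivial clopen(s) exist: e.g. {0, 2, 3, 4}. So (X, τ) is disconnected.
Compute connected components by grouping points that agree on all clopens:
  component: {1}
  component: {0, 2, 3, 4}


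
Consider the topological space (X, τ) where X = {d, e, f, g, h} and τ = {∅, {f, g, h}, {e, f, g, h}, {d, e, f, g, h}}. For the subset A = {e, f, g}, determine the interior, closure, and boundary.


int(A) = ∅, cl(A) = {d, e, f, g, h}, ∂A = {d, e, f, g, h}.

Closed sets in (X, τ) are complements of opens:
  closed(X, τ) = {∅, {d}, {d, e}, {d, e, f, g, h}}.
int(A) = ⋃ {U ∈ τ : U ⊆ A}. Opens contained in A: ∅.
Taking the union of these: int(A) = ∅.
cl(A) = ⋂ {C closed : A ⊆ C}. Closed sets containing A: {d, e, f, g, h}.
Intersecting these: cl(A) = {d, e, f, g, h}.
∂A = cl(A) ∖ int(A) = {d, e, f, g, h} ∖ ∅ = {d, e, f, g, h}.


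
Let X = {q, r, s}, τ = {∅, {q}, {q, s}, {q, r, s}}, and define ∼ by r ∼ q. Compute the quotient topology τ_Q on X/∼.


X/∼ = {[q=r], [s]}; |τ_Q| = 2.

Equivalence classes: [q=r], [s].
Quotient map π: X → X/∼ sends q ↦ [q=r], r ↦ [q=r], s ↦ [s].
For each subset V ⊆ X/∼, compute π^{-1}(V) ⊆ X and check whether π^{-1}(V) ∈ τ. V is open in τ_Q iff π^{-1}(V) ∈ τ.
  V = {}: π^{-1}(V) = ∅ ∈ τ ✓.
  V = {[q=r]}: π^{-1}(V) = {q, r} ∉ τ ✗.
  V = {[s]}: π^{-1}(V) = {s} ∉ τ ✗.
  V = {[q=r], [s]}: π^{-1}(V) = {q, r, s} ∈ τ ✓.
Open sets in the quotient: τ_Q = {{}, {[q=r], [s]}} (2 elements).


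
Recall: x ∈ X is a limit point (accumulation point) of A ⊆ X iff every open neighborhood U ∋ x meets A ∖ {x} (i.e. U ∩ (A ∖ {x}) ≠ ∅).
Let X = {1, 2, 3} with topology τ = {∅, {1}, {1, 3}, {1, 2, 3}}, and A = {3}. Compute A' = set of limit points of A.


A' = {2}

For each x ∈ X, list the open sets U ∈ τ with x ∈ U, then check whether U ∩ (A ∖ {x}) ≠ ∅ for every such U.
  x = 1: open {1} ∋ x has {1} ∩ (A ∖ {1}) = ∅, so x is NOT a limit point.
  x = 2: opens ∋ x are {1, 2, 3}; each meets A ∖ {2}, so x IS a limit point.
  x = 3: open {1, 3} ∋ x has {1, 3} ∩ (A ∖ {3}) = ∅, so x is NOT a limit point.
Collecting: A' = {2}.


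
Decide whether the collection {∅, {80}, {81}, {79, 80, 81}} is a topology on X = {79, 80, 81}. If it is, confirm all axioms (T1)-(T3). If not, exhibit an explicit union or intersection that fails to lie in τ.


τ is NOT a topology on X.

Axiom (T1): ∅ ∈ τ? Yes; X ∈ τ? Yes.
Axiom (T2/T3): check pairwise unions and intersections of members of τ.
Counterexample for (T2): {80} ∪ {81} = {80, 81} ∉ τ. Therefore τ is NOT a topology.


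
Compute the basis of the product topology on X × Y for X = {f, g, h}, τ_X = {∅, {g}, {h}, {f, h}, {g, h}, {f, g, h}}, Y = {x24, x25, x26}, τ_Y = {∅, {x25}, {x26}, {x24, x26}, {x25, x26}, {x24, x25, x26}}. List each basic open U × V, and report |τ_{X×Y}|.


Basis B = {∅ × ∅, {g} × {x25}, {g} × {x26}, {h} × {x25}, {h} × {x26}, {f, h} × {x25}, {f, h} × {x26}, {g} × {x24, x26}, {g} × {x25, x26}, {g, h} × {x25}, {g, h} × {x26}, {h} × {x24, x26}, {h} × {x25, x26}, {f, g, h} × {x25}, {f, g, h} × {x26}, {g} × {x24, x25, x26}, {h} × {x24, x25, x26}, {f, h} × {x24, x26}, {f, h} × {x25, x26}, {g, h} × {x24, x26}, {g, h} × {x25, x26}, {f, h} × {x24, x25, x26}, {f, g, h} × {x24, x26}, {f, g, h} × {x25, x26}, {g, h} × {x24, x25, x26}, {f, g, h} × {x24, x25, x26}}; |τ_{X×Y}| = 108.

Enumerate products U × V with U ∈ τ_X, V ∈ τ_Y (deduplicated):
  ∅ × ∅ = {} (∅)
  {g} × {x25} = {(g,x25)}
  {g} × {x26} = {(g,x26)}
  {h} × {x25} = {(h,x25)}
  {h} × {x26} = {(h,x26)}
  {f, h} × {x25} = {(f,x25), (h,x25)}
  {f, h} × {x26} = {(f,x26), (h,x26)}
  {g} × {x24, x26} = {(g,x24), (g,x26)}
  {g} × {x25, x26} = {(g,x25), (g,x26)}
  {g, h} × {x25} = {(g,x25), (h,x25)}
  {g, h} × {x26} = {(g,x26), (h,x26)}
  {h} × {x24, x26} = {(h,x24), (h,x26)}
  {h} × {x25, x26} = {(h,x25), (h,x26)}
  {f, g, h} × {x25} = {(f,x25), (g,x25), (h,x25)}
  {f, g, h} × {x26} = {(f,x26), (g,x26), (h,x26)}
  {g} × {x24, x25, x26} = {(g,x24), (g,x25), (g,x26)}
  {h} × {x24, x25, x26} = {(h,x24), (h,x25), (h,x26)}
  {f, h} × {x24, x26} = {(f,x24), (f,x26), (h,x24), (h,x26)}
  {f, h} × {x25, x26} = {(f,x25), (f,x26), (h,x25), (h,x26)}
  {g, h} × {x24, x26} = {(g,x24), (g,x26), (h,x24), (h,x26)}
  {g, h} × {x25, x26} = {(g,x25), (g,x26), (h,x25), (h,x26)}
  {f, h} × {x24, x25, x26} = {(f,x24), (f,x25), (f,x26), (h,x24), (h,x25), (h,x26)}
  {f, g, h} × {x24, x26} = {(f,x24), (f,x26), (g,x24), (g,x26), (h,x24), (h,x26)}
  {f, g, h} × {x25, x26} = {(f,x25), (f,x26), (g,x25), (g,x26), (h,x25), (h,x26)}
  {g, h} × {x24, x25, x26} = {(g,x24), (g,x25), (g,x26), (h,x24), (h,x25), (h,x26)}
  {f, g, h} × {x24, x25, x26} = {(f,x24), (f,x25), (f,x26), (g,x24), (g,x25), (g,x26), (h,x24), (h,x25), (h,x26)}
These 26 distinct sets form the basis B.
Close under arbitrary unions to get τ_{X×Y}; counting gives |τ_{X×Y}| = 108.


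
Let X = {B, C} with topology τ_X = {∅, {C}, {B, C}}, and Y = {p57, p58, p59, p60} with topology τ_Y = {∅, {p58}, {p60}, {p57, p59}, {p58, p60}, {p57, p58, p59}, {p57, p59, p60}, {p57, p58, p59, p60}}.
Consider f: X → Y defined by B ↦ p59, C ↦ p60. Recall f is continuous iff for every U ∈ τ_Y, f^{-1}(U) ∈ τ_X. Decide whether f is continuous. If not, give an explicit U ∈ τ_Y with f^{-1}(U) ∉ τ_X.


f is NOT continuous.

Compute f^{-1}(U) for each U ∈ τ_Y:
  U = ∅: f^{-1}(U) = ∅ ∈ τ_X ✓.
  U = {p58}: f^{-1}(U) = ∅ ∈ τ_X ✓.
  U = {p60}: f^{-1}(U) = {C} ∈ τ_X ✓.
  U = {p57, p59}: f^{-1}(U) = {B} ∉ τ_X ✗.
  U = {p58, p60}: f^{-1}(U) = {C} ∈ τ_X ✓.
  U = {p57, p58, p59}: f^{-1}(U) = {B} ∉ τ_X ✗.
  U = {p57, p59, p60}: f^{-1}(U) = {B, C} ∈ τ_X ✓.
  U = {p57, p58, p59, p60}: f^{-1}(U) = {B, C} ∈ τ_X ✓.
Found U = {p57, p59} with f^{-1}(U) = {B} not in τ_X. Therefore f is NOT continuous.


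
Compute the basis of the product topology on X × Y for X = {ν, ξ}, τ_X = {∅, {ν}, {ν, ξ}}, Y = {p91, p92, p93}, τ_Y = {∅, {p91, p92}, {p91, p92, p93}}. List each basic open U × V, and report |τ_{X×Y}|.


Basis B = {∅ × ∅, {ν} × {p91, p92}, {ν} × {p91, p92, p93}, {ν, ξ} × {p91, p92}, {ν, ξ} × {p91, p92, p93}}; |τ_{X×Y}| = 6.

Enumerate products U × V with U ∈ τ_X, V ∈ τ_Y (deduplicated):
  ∅ × ∅ = {} (∅)
  {ν} × {p91, p92} = {(ν,p91), (ν,p92)}
  {ν} × {p91, p92, p93} = {(ν,p91), (ν,p92), (ν,p93)}
  {ν, ξ} × {p91, p92} = {(ν,p91), (ν,p92), (ξ,p91), (ξ,p92)}
  {ν, ξ} × {p91, p92, p93} = {(ν,p91), (ν,p92), (ν,p93), (ξ,p91), (ξ,p92), (ξ,p93)}
These 5 distinct sets form the basis B.
Close under arbitrary unions to get τ_{X×Y}; counting gives |τ_{X×Y}| = 6.


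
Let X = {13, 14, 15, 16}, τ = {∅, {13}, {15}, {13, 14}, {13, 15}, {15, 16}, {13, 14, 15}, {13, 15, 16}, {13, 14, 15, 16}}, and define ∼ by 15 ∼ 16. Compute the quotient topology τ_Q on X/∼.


X/∼ = {[13], [14], [15=16]}; |τ_Q| = 6.

Equivalence classes: [13], [14], [15=16].
Quotient map π: X → X/∼ sends 13 ↦ [13], 14 ↦ [14], 15 ↦ [15=16], 16 ↦ [15=16].
For each subset V ⊆ X/∼, compute π^{-1}(V) ⊆ X and check whether π^{-1}(V) ∈ τ. V is open in τ_Q iff π^{-1}(V) ∈ τ.
  V = {}: π^{-1}(V) = ∅ ∈ τ ✓.
  V = {[13]}: π^{-1}(V) = {13} ∈ τ ✓.
  V = {[14]}: π^{-1}(V) = {14} ∉ τ ✗.
  V = {[13], [14]}: π^{-1}(V) = {13, 14} ∈ τ ✓.
  V = {[15=16]}: π^{-1}(V) = {15, 16} ∈ τ ✓.
  V = {[13], [15=16]}: π^{-1}(V) = {13, 15, 16} ∈ τ ✓.
  V = {[14], [15=16]}: π^{-1}(V) = {14, 15, 16} ∉ τ ✗.
  V = {[13], [14], [15=16]}: π^{-1}(V) = {13, 14, 15, 16} ∈ τ ✓.
Open sets in the quotient: τ_Q = {{}, {[13]}, {[13], [14]}, {[15=16]}, {[13], [15=16]}, {[13], [14], [15=16]}} (6 elements).


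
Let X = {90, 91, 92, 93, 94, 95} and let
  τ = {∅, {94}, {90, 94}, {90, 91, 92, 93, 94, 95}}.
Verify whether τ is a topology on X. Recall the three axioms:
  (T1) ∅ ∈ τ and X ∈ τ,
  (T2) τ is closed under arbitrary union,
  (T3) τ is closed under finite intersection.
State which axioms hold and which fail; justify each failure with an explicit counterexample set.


τ IS a topology on X.

Axiom (T1): ∅ ∈ τ? Yes; X ∈ τ? Yes.
Axiom (T2/T3): check pairwise unions and intersections of members of τ.
All pairwise intersections and unions checked — each lies in τ. Therefore τ satisfies (T1), (T2), (T3): it IS a topology on X.


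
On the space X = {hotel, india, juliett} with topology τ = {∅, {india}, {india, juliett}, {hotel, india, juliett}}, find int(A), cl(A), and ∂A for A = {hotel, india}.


int(A) = {india}, cl(A) = {hotel, india, juliett}, ∂A = {hotel, juliett}.

Closed sets in (X, τ) are complements of opens:
  closed(X, τ) = {∅, {hotel}, {hotel, juliett}, {hotel, india, juliett}}.
int(A) = ⋃ {U ∈ τ : U ⊆ A}. Opens contained in A: ∅, {india}.
Taking the union of these: int(A) = {india}.
cl(A) = ⋂ {C closed : A ⊆ C}. Closed sets containing A: {hotel, india, juliett}.
Intersecting these: cl(A) = {hotel, india, juliett}.
∂A = cl(A) ∖ int(A) = {hotel, india, juliett} ∖ {india} = {hotel, juliett}.


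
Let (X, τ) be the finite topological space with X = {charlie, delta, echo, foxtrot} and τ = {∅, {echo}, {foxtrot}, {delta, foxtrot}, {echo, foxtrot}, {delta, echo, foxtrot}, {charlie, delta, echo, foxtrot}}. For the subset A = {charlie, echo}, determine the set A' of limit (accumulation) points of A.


A' = {charlie}

For each x ∈ X, list the open sets U ∈ τ with x ∈ U, then check whether U ∩ (A ∖ {x}) ≠ ∅ for every such U.
  x = charlie: opens ∋ x are {charlie, delta, echo, foxtrot}; each meets A ∖ {charlie}, so x IS a limit point.
  x = delta: open {delta, foxtrot} ∋ x has {delta, foxtrot} ∩ (A ∖ {delta}) = ∅, so x is NOT a limit point.
  x = echo: open {echo} ∋ x has {echo} ∩ (A ∖ {echo}) = ∅, so x is NOT a limit point.
  x = foxtrot: open {foxtrot} ∋ x has {foxtrot} ∩ (A ∖ {foxtrot}) = ∅, so x is NOT a limit point.
Collecting: A' = {charlie}.


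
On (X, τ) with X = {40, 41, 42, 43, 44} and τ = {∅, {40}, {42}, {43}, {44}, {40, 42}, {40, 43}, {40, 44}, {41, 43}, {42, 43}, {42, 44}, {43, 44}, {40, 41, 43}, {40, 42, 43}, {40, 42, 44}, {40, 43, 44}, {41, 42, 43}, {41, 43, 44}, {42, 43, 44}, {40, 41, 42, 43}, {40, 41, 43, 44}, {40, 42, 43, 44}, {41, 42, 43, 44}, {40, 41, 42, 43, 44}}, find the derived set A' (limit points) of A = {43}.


A' = {41}

For each x ∈ X, list the open sets U ∈ τ with x ∈ U, then check whether U ∩ (A ∖ {x}) ≠ ∅ for every such U.
  x = 40: open {40} ∋ x has {40} ∩ (A ∖ {40}) = ∅, so x is NOT a limit point.
  x = 41: opens ∋ x are {41, 43}, {40, 41, 43}, {41, 42, 43}, {41, 43, 44}, {40, 41, 42, 43}, {40, 41, 43, 44}, {41, 42, 43, 44}, {40, 41, 42, 43, 44}; each meets A ∖ {41}, so x IS a limit point.
  x = 42: open {42} ∋ x has {42} ∩ (A ∖ {42}) = ∅, so x is NOT a limit point.
  x = 43: open {43} ∋ x has {43} ∩ (A ∖ {43}) = ∅, so x is NOT a limit point.
  x = 44: open {44} ∋ x has {44} ∩ (A ∖ {44}) = ∅, so x is NOT a limit point.
Collecting: A' = {41}.


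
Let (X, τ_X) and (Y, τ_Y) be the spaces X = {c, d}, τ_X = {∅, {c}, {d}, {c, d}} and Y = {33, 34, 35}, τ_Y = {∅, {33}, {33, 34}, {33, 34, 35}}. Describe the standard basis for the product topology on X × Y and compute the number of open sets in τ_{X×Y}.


Basis B = {∅ × ∅, {c} × {33}, {d} × {33}, {c} × {33, 34}, {c, d} × {33}, {d} × {33, 34}, {c} × {33, 34, 35}, {d} × {33, 34, 35}, {c, d} × {33, 34}, {c, d} × {33, 34, 35}}; |τ_{X×Y}| = 16.

Enumerate products U × V with U ∈ τ_X, V ∈ τ_Y (deduplicated):
  ∅ × ∅ = {} (∅)
  {c} × {33} = {(c,33)}
  {d} × {33} = {(d,33)}
  {c} × {33, 34} = {(c,33), (c,34)}
  {c, d} × {33} = {(c,33), (d,33)}
  {d} × {33, 34} = {(d,33), (d,34)}
  {c} × {33, 34, 35} = {(c,33), (c,34), (c,35)}
  {d} × {33, 34, 35} = {(d,33), (d,34), (d,35)}
  {c, d} × {33, 34} = {(c,33), (c,34), (d,33), (d,34)}
  {c, d} × {33, 34, 35} = {(c,33), (c,34), (c,35), (d,33), (d,34), (d,35)}
These 10 distinct sets form the basis B.
Close under arbitrary unions to get τ_{X×Y}; counting gives |τ_{X×Y}| = 16.


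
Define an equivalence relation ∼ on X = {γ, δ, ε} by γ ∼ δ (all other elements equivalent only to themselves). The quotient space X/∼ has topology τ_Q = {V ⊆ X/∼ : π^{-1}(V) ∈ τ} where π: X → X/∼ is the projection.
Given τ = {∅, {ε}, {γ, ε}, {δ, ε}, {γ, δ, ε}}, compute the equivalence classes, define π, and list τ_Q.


X/∼ = {[γ=δ], [ε]}; |τ_Q| = 3.

Equivalence classes: [γ=δ], [ε].
Quotient map π: X → X/∼ sends γ ↦ [γ=δ], δ ↦ [γ=δ], ε ↦ [ε].
For each subset V ⊆ X/∼, compute π^{-1}(V) ⊆ X and check whether π^{-1}(V) ∈ τ. V is open in τ_Q iff π^{-1}(V) ∈ τ.
  V = {}: π^{-1}(V) = ∅ ∈ τ ✓.
  V = {[γ=δ]}: π^{-1}(V) = {γ, δ} ∉ τ ✗.
  V = {[ε]}: π^{-1}(V) = {ε} ∈ τ ✓.
  V = {[γ=δ], [ε]}: π^{-1}(V) = {γ, δ, ε} ∈ τ ✓.
Open sets in the quotient: τ_Q = {{}, {[ε]}, {[γ=δ], [ε]}} (3 elements).


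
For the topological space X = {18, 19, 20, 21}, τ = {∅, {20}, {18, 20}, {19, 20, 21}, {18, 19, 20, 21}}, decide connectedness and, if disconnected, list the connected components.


(X, τ) is connected.

Find clopen sets (U ∈ τ with X ∖ U ∈ τ):
  U = ∅, X ∖ U = {18, 19, 20, 21} — both open, so U is clopen.
  U = {18, 19, 20, 21}, X ∖ U = ∅ — both open, so U is clopen.
Only trivial clopens (∅ and X) exist, so (X, τ) is connected.
Compute connected components by grouping points that agree on all clopens:
  component: {18, 19, 20, 21}


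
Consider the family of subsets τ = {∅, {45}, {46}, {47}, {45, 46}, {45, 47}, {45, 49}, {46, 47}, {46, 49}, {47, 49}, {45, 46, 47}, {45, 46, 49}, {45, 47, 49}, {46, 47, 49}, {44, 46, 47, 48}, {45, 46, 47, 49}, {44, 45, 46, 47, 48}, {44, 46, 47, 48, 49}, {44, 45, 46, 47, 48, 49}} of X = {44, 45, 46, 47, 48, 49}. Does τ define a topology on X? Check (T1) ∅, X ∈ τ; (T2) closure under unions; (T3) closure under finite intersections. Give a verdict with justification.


τ is NOT a topology on X.

Axiom (T1): ∅ ∈ τ? Yes; X ∈ τ? Yes.
Axiom (T2/T3): check pairwise unions and intersections of members of τ.
Counterexample for (T3): {45, 49} ∩ {46, 49} = {49} ∉ τ. Therefore τ is NOT a topology.


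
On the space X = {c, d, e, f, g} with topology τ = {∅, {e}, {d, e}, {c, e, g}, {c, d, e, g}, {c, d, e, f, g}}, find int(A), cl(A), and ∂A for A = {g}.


int(A) = ∅, cl(A) = {c, f, g}, ∂A = {c, f, g}.

Closed sets in (X, τ) are complements of opens:
  closed(X, τ) = {∅, {f}, {d, f}, {c, f, g}, {c, d, f, g}, {c, d, e, f, g}}.
int(A) = ⋃ {U ∈ τ : U ⊆ A}. Opens contained in A: ∅.
Taking the union of these: int(A) = ∅.
cl(A) = ⋂ {C closed : A ⊆ C}. Closed sets containing A: {c, f, g}, {c, d, f, g}, {c, d, e, f, g}.
Intersecting these: cl(A) = {c, f, g}.
∂A = cl(A) ∖ int(A) = {c, f, g} ∖ ∅ = {c, f, g}.


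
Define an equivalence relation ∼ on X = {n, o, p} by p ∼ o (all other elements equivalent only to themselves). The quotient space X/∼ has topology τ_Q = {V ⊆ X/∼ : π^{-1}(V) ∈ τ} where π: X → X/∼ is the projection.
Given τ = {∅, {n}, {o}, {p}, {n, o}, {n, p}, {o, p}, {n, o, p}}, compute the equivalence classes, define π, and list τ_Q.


X/∼ = {[n], [o=p]}; |τ_Q| = 4.

Equivalence classes: [n], [o=p].
Quotient map π: X → X/∼ sends n ↦ [n], o ↦ [o=p], p ↦ [o=p].
For each subset V ⊆ X/∼, compute π^{-1}(V) ⊆ X and check whether π^{-1}(V) ∈ τ. V is open in τ_Q iff π^{-1}(V) ∈ τ.
  V = {}: π^{-1}(V) = ∅ ∈ τ ✓.
  V = {[n]}: π^{-1}(V) = {n} ∈ τ ✓.
  V = {[o=p]}: π^{-1}(V) = {o, p} ∈ τ ✓.
  V = {[n], [o=p]}: π^{-1}(V) = {n, o, p} ∈ τ ✓.
Open sets in the quotient: τ_Q = {{}, {[n]}, {[o=p]}, {[n], [o=p]}} (4 elements).


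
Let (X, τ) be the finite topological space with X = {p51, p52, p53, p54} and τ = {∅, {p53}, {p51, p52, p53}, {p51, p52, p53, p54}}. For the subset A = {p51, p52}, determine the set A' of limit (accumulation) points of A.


A' = {p51, p52, p54}

For each x ∈ X, list the open sets U ∈ τ with x ∈ U, then check whether U ∩ (A ∖ {x}) ≠ ∅ for every such U.
  x = p51: opens ∋ x are {p51, p52, p53}, {p51, p52, p53, p54}; each meets A ∖ {p51}, so x IS a limit point.
  x = p52: opens ∋ x are {p51, p52, p53}, {p51, p52, p53, p54}; each meets A ∖ {p52}, so x IS a limit point.
  x = p53: open {p53} ∋ x has {p53} ∩ (A ∖ {p53}) = ∅, so x is NOT a limit point.
  x = p54: opens ∋ x are {p51, p52, p53, p54}; each meets A ∖ {p54}, so x IS a limit point.
Collecting: A' = {p51, p52, p54}.


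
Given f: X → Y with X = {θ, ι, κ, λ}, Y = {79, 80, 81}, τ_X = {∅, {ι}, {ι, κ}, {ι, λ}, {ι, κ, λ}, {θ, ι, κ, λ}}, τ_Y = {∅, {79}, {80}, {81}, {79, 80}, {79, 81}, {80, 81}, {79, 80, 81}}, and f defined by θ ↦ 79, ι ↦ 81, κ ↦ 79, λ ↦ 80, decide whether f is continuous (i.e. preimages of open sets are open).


f is NOT continuous.

Compute f^{-1}(U) for each U ∈ τ_Y:
  U = ∅: f^{-1}(U) = ∅ ∈ τ_X ✓.
  U = {79}: f^{-1}(U) = {θ, κ} ∉ τ_X ✗.
  U = {80}: f^{-1}(U) = {λ} ∉ τ_X ✗.
  U = {81}: f^{-1}(U) = {ι} ∈ τ_X ✓.
  U = {79, 80}: f^{-1}(U) = {θ, κ, λ} ∉ τ_X ✗.
  U = {79, 81}: f^{-1}(U) = {θ, ι, κ} ∉ τ_X ✗.
  U = {80, 81}: f^{-1}(U) = {ι, λ} ∈ τ_X ✓.
  U = {79, 80, 81}: f^{-1}(U) = {θ, ι, κ, λ} ∈ τ_X ✓.
Found U = {79} with f^{-1}(U) = {θ, κ} not in τ_X. Therefore f is NOT continuous.


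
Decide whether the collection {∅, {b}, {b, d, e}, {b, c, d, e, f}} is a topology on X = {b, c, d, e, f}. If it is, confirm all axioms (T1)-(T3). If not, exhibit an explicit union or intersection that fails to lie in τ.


τ IS a topology on X.

Axiom (T1): ∅ ∈ τ? Yes; X ∈ τ? Yes.
Axiom (T2/T3): check pairwise unions and intersections of members of τ.
All pairwise intersections and unions checked — each lies in τ. Therefore τ satisfies (T1), (T2), (T3): it IS a topology on X.
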